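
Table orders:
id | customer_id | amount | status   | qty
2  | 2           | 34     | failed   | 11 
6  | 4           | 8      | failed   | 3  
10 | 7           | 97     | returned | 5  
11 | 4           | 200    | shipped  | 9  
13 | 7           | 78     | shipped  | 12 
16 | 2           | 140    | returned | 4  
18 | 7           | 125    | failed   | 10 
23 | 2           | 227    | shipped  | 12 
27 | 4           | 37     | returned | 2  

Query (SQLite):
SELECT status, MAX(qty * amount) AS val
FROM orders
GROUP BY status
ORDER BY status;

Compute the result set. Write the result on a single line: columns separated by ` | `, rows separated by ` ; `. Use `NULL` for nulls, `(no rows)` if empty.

For each row compute qty * amount.
Group by status; take MAX of the expression per group.
  failed: ids {2, 6, 18} → MAX(qty * amount)=1250
  returned: ids {10, 16, 27} → MAX(qty * amount)=560
  shipped: ids {11, 13, 23} → MAX(qty * amount)=2724

failed | 1250 ; returned | 560 ; shipped | 2724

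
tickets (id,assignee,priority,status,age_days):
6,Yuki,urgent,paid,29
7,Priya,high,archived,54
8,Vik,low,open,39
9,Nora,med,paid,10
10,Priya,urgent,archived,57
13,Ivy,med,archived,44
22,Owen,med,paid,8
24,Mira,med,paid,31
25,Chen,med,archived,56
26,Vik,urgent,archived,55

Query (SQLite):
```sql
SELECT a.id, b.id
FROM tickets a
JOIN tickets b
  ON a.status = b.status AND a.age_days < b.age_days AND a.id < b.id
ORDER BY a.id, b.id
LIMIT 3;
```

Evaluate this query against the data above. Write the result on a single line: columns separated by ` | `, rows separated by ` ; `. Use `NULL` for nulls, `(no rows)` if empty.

Pairs (a,b) with same status, a.age_days < b.age_days, a.id < b.id.
status groups: archived:{7,10,13,25,26} open:{8} paid:{6,9,22,24}
Ordered by (a.id, b.id); first 3.

6 | 24 ; 7 | 10 ; 7 | 25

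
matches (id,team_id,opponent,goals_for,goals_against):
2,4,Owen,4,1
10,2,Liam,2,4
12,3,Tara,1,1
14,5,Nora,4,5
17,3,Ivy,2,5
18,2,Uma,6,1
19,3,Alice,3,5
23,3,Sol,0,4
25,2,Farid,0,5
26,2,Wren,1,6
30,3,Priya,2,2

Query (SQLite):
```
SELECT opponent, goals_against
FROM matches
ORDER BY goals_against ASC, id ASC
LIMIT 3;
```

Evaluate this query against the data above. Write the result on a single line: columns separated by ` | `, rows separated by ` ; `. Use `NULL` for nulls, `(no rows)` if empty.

Owen | 1 ; Tara | 1 ; Uma | 1

Sort by goals_against asc, tiebreak id asc: (1, id=2), (1, id=12), (1, id=18), (2, id=30), (4, id=10), (4, id=23) …. Take first 3.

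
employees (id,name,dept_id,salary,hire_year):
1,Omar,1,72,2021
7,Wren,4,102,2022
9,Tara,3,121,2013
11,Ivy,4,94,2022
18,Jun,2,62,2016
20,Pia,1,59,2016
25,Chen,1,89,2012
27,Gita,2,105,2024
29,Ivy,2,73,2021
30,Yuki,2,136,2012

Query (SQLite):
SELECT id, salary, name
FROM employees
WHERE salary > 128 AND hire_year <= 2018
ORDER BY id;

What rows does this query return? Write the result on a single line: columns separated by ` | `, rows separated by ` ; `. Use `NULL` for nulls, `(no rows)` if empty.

salary > 128: ids {30}
hire_year <= 2018: ids {9, 18, 20, 25, 30}
Combine with AND.

30 | 136 | Yuki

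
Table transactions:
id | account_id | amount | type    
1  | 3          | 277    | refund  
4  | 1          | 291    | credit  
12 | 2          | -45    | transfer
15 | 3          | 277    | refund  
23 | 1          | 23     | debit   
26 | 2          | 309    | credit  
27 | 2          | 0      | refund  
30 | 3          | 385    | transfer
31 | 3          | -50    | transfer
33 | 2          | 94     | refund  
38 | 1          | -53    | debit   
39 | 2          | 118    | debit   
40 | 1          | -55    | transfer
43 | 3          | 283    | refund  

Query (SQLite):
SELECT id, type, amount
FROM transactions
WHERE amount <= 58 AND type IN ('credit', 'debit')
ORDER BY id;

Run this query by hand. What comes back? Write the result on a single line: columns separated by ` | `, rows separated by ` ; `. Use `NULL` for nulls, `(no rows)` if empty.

23 | debit | 23 ; 38 | debit | -53

amount <= 58: ids {12, 23, 27, 31, 38, 40}
type IN ('credit', 'debit'): ids {4, 23, 26, 38, 39}
Combine with AND.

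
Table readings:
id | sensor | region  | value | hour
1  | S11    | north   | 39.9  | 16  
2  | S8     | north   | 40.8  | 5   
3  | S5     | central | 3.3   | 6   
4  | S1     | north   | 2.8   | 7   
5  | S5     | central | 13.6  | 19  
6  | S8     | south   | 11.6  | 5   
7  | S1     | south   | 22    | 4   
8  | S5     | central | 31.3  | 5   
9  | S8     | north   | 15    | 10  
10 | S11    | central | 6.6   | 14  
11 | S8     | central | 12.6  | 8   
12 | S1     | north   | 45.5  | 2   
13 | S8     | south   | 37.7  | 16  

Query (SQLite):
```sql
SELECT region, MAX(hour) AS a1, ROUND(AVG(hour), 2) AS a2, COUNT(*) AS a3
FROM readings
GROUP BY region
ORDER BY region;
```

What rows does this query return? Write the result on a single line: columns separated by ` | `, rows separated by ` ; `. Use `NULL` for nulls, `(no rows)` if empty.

Group readings by region.
Per group compute: MAX(hour), ROUND(AVG(hour), 2), COUNT(*).
  central: ids {3, 5, 8, 10, 11} → MAX(hour)=19, ROUND(AVG(hour), 2)=10.4, COUNT(*)=5
  north: ids {1, 2, 4, 9, 12} → MAX(hour)=16, ROUND(AVG(hour), 2)=8, COUNT(*)=5
  south: ids {6, 7, 13} → MAX(hour)=16, ROUND(AVG(hour), 2)=8.33, COUNT(*)=3

central | 19 | 10.4 | 5 ; north | 16 | 8 | 5 ; south | 16 | 8.33 | 3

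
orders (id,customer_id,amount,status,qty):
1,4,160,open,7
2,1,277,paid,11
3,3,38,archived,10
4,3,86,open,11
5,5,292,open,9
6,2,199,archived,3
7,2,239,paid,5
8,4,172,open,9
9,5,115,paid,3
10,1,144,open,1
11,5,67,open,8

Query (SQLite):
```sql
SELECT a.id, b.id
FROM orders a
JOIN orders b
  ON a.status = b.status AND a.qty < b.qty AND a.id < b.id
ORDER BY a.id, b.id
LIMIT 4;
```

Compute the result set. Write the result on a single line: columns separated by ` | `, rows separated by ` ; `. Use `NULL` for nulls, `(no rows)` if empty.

1 | 4 ; 1 | 5 ; 1 | 8 ; 1 | 11

Pairs (a,b) with same status, a.qty < b.qty, a.id < b.id.
status groups: archived:{3,6} open:{1,4,5,8,10,11} paid:{2,7,9}
Ordered by (a.id, b.id); first 4.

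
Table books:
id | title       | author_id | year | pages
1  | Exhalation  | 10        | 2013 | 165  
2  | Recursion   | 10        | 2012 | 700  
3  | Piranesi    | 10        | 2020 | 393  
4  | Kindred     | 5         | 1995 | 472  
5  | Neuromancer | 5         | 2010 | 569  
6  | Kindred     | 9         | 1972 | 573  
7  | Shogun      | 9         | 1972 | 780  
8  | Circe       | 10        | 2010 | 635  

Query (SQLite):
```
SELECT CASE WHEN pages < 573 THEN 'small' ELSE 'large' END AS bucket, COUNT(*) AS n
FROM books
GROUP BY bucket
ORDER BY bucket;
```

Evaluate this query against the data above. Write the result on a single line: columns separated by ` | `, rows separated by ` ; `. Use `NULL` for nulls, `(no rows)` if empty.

Bucket rows by pages < 573 → 'small' else 'large'; count each bucket.

large | 4 ; small | 4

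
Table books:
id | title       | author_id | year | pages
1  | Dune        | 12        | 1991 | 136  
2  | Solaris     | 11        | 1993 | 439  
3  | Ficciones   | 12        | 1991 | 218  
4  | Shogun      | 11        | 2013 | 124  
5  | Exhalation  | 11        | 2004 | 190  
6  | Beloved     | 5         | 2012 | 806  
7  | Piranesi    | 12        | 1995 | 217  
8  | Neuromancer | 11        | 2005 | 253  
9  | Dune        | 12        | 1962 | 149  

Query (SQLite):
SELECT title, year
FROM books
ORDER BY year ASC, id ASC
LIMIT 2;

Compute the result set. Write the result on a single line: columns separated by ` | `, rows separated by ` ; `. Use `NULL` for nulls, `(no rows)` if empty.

Dune | 1962 ; Dune | 1991

Sort by year asc, tiebreak id asc: (1962, id=9), (1991, id=1), (1991, id=3), (1993, id=2), (1995, id=7) …. Take first 2.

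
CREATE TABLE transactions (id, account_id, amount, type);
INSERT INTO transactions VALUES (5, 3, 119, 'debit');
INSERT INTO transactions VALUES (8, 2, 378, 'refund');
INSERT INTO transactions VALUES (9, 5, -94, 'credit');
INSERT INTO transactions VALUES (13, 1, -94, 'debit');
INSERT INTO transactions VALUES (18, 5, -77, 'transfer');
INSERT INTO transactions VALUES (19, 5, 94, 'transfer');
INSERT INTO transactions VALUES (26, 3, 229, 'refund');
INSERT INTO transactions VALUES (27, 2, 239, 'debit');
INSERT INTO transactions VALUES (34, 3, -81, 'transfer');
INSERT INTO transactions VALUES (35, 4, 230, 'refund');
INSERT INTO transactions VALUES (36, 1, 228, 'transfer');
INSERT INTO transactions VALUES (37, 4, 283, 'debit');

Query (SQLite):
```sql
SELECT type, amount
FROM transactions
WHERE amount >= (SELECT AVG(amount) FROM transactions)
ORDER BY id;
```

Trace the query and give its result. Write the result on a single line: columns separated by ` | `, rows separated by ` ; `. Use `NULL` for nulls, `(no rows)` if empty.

refund | 378 ; refund | 229 ; debit | 239 ; refund | 230 ; transfer | 228 ; debit | 283

Scalar subquery: AVG(amount) over all transactions rows = 121.166667 (≈; comparison uses full precision).
Keep rows where amount >= that value.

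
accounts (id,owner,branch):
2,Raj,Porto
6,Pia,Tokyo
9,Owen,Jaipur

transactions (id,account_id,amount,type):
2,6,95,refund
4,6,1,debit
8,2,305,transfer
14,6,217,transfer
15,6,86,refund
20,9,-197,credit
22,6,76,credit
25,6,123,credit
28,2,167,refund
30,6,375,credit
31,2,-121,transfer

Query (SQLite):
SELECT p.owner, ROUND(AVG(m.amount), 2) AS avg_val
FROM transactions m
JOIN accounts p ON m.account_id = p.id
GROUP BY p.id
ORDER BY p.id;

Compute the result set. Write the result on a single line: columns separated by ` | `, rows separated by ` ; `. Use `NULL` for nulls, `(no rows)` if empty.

Raj | 117 ; Pia | 139 ; Owen | -197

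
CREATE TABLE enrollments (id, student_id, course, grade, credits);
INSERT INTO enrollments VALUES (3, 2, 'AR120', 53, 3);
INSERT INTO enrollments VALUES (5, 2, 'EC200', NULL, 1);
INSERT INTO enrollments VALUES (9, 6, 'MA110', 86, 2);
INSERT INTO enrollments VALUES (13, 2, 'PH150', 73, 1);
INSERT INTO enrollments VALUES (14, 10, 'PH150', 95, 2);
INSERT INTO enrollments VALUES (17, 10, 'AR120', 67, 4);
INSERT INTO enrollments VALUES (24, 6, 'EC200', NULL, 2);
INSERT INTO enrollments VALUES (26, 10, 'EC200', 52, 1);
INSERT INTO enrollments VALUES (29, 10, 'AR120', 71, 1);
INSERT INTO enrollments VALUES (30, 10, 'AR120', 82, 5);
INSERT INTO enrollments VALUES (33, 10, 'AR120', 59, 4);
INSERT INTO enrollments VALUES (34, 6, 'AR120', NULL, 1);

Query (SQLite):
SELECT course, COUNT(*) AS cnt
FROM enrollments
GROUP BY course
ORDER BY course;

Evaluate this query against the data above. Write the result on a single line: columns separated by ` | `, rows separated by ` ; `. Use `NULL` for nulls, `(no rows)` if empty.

Partition enrollments by course; compute COUNT(*) within each group.
  AR120: ids {3, 17, 29, 30, 33, 34} → COUNT(*)=6
  EC200: ids {5, 24, 26} → COUNT(*)=3
  MA110: ids {9} → COUNT(*)=1
  PH150: ids {13, 14} → COUNT(*)=2

AR120 | 6 ; EC200 | 3 ; MA110 | 1 ; PH150 | 2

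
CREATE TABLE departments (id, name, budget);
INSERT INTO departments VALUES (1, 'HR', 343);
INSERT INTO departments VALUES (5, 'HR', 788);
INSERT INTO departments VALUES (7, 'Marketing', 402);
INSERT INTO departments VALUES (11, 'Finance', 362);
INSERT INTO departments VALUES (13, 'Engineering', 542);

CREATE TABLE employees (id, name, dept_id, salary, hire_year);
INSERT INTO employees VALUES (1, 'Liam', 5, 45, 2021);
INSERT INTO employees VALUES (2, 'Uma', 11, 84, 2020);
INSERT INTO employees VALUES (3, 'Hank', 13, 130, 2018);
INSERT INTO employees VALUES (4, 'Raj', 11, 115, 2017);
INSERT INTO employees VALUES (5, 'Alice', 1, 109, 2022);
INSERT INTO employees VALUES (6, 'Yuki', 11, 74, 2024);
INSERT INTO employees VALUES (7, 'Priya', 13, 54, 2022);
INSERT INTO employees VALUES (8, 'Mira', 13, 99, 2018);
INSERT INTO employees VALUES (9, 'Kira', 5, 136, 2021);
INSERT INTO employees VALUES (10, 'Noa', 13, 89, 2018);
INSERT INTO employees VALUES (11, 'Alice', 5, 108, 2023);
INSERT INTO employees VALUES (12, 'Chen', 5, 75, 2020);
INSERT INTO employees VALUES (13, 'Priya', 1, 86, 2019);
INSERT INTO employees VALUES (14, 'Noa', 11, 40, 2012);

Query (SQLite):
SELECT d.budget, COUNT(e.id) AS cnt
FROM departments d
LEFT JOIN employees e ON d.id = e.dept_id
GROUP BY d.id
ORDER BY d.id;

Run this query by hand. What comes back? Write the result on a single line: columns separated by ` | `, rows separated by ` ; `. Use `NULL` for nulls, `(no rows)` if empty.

343 | 2 ; 788 | 4 ; 402 | 0 ; 362 | 4 ; 542 | 4

LEFT JOIN keeps every departments row; unmatched ones get NULL for employees columns.
Group by departments.id and compute COUNT(e.id). COUNT(col) of an all-NULL group is 0.
  1: ids {5, 13} → COUNT(e.id)=2
  5: ids {1, 9, 11, 12} → COUNT(e.id)=4
  7: ids {—} → COUNT(e.id)=0
  11: ids {2, 4, 6, 14} → COUNT(e.id)=4
  13: ids {3, 7, 8, 10} → COUNT(e.id)=4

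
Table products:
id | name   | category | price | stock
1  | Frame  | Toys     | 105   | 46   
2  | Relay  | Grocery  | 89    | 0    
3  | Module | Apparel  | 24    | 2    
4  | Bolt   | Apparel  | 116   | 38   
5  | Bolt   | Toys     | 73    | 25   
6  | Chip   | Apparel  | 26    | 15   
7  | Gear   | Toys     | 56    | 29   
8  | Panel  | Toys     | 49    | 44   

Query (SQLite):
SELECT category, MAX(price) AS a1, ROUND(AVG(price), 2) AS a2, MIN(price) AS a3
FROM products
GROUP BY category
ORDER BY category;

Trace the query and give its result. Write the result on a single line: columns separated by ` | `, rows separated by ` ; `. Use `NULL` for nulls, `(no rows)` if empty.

Group products by category.
Per group compute: MAX(price), ROUND(AVG(price), 2), MIN(price).
  Apparel: ids {3, 4, 6} → MAX(price)=116, ROUND(AVG(price), 2)=55.33, MIN(price)=24
  Grocery: ids {2} → MAX(price)=89, ROUND(AVG(price), 2)=89, MIN(price)=89
  Toys: ids {1, 5, 7, 8} → MAX(price)=105, ROUND(AVG(price), 2)=70.75, MIN(price)=49

Apparel | 116 | 55.33 | 24 ; Grocery | 89 | 89 | 89 ; Toys | 105 | 70.75 | 49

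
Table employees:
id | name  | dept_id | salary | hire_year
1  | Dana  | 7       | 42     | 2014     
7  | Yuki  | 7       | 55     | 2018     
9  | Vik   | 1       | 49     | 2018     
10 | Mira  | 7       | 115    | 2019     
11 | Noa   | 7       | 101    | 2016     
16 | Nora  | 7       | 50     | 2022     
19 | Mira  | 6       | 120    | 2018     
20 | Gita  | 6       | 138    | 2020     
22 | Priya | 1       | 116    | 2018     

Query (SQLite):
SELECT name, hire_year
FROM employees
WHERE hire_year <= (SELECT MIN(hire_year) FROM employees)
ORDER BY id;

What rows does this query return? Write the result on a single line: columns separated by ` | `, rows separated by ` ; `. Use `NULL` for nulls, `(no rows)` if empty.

Scalar subquery: MIN(hire_year) over all employees rows = 2014.
Keep rows where hire_year <= that value.

Dana | 2014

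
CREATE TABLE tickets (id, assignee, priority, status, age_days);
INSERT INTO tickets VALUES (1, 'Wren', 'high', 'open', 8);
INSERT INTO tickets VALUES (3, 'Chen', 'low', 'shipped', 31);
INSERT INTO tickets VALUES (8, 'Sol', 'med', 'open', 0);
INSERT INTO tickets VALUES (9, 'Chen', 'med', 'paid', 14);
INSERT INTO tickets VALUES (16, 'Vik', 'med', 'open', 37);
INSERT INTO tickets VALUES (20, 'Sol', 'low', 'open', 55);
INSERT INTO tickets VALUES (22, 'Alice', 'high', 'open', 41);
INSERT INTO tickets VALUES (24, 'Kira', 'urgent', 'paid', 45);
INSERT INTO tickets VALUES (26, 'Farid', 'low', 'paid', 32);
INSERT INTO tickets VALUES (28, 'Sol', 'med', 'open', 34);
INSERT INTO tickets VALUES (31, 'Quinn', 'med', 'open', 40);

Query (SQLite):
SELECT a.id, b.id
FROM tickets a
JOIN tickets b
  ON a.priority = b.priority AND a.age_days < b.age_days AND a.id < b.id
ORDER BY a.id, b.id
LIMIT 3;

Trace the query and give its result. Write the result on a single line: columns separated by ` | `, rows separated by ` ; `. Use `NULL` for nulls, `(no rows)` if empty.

Pairs (a,b) with same priority, a.age_days < b.age_days, a.id < b.id.
priority groups: high:{1,22} low:{3,20,26} med:{8,9,16,28,31} urgent:{24}
Ordered by (a.id, b.id); first 3.

1 | 22 ; 3 | 20 ; 3 | 26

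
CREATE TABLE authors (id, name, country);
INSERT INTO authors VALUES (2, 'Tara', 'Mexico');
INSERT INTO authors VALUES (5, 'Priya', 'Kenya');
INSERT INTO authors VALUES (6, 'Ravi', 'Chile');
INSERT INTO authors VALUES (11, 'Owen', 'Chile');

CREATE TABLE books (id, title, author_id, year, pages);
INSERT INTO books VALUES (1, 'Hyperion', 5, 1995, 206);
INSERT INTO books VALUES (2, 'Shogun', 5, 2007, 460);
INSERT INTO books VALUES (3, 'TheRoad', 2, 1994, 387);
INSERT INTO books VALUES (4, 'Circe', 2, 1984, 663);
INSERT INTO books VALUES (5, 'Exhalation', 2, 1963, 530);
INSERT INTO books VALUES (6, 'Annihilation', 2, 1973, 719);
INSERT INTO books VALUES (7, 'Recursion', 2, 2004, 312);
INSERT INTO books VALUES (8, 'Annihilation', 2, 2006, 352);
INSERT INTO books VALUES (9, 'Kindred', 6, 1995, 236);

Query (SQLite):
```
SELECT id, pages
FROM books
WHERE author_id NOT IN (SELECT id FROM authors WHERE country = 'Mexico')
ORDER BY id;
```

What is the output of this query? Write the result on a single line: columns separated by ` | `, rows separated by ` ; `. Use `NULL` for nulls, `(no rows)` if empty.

Inner query: authors.id where country = 'Mexico'.
Outer: keep books rows whose author_id is not in that set.
Inner query → {2}

1 | 206 ; 2 | 460 ; 9 | 236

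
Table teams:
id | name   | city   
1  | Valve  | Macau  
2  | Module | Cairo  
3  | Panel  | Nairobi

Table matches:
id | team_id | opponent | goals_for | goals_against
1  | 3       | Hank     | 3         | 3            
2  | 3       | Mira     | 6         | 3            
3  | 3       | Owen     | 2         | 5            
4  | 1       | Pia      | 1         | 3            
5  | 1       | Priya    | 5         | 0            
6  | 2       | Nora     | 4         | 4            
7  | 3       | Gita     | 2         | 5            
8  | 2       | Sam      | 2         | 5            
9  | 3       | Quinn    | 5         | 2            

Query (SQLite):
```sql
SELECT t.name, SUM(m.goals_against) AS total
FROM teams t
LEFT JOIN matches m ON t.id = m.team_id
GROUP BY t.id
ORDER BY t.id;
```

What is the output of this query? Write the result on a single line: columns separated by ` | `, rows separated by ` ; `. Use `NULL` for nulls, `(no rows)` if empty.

Valve | 3 ; Module | 9 ; Panel | 18

LEFT JOIN keeps every teams row; unmatched ones get NULL for matches columns.
Group by teams.id and compute SUM(m.goals_against). SUM over an all-NULL group is NULL.
  1: ids {4, 5} → SUM(m.goals_against)=3
  2: ids {6, 8} → SUM(m.goals_against)=9
  3: ids {1, 2, 3, 7, 9} → SUM(m.goals_against)=18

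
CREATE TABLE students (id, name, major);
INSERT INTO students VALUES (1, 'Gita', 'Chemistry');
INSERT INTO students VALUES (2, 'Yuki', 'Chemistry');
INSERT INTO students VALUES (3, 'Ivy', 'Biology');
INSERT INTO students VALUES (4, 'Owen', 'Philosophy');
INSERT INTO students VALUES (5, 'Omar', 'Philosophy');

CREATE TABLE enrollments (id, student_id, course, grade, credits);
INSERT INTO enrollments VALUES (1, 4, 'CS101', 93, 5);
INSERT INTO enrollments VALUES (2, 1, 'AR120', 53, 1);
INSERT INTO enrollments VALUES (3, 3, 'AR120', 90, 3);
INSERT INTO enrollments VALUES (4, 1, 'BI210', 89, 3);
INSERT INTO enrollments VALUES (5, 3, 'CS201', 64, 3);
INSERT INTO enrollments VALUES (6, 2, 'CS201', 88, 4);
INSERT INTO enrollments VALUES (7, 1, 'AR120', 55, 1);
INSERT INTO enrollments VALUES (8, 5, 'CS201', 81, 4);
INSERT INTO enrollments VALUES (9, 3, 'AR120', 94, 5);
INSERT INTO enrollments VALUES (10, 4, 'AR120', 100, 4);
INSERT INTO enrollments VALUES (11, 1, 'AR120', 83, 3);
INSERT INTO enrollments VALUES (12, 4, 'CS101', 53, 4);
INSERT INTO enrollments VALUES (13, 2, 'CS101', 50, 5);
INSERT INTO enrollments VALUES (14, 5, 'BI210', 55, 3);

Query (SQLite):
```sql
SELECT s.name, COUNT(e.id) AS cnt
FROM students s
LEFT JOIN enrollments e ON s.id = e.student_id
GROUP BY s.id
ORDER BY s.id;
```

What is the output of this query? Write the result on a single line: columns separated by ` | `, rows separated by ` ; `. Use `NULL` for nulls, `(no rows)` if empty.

Gita | 4 ; Yuki | 2 ; Ivy | 3 ; Owen | 3 ; Omar | 2

LEFT JOIN keeps every students row; unmatched ones get NULL for enrollments columns.
Group by students.id and compute COUNT(e.id). COUNT(col) of an all-NULL group is 0.
  1: ids {2, 4, 7, 11} → COUNT(e.id)=4
  2: ids {6, 13} → COUNT(e.id)=2
  3: ids {3, 5, 9} → COUNT(e.id)=3
  4: ids {1, 10, 12} → COUNT(e.id)=3
  5: ids {8, 14} → COUNT(e.id)=2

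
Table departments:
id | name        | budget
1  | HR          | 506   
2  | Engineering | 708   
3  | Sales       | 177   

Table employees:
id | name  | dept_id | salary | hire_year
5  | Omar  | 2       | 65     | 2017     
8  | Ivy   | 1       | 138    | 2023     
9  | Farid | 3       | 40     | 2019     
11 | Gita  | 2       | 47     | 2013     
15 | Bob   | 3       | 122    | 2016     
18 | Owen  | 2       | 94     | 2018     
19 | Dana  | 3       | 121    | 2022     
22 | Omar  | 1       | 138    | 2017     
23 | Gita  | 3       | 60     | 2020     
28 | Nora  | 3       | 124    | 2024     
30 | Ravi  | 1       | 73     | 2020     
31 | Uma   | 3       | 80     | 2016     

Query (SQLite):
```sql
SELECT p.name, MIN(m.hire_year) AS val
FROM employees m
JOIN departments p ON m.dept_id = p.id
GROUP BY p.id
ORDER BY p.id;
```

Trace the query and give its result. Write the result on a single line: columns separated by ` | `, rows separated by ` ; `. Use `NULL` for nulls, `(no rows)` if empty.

Join each employees row to its departments via dept_id.
Group joined rows by departments.id; compute MIN(m.hire_year) per group.
  1: ids {8, 22, 30} → MIN(m.hire_year)=2017
  2: ids {5, 11, 18} → MIN(m.hire_year)=2013
  3: ids {9, 15, 19, 23, 28, 31} → MIN(m.hire_year)=2016

HR | 2017 ; Engineering | 2013 ; Sales | 2016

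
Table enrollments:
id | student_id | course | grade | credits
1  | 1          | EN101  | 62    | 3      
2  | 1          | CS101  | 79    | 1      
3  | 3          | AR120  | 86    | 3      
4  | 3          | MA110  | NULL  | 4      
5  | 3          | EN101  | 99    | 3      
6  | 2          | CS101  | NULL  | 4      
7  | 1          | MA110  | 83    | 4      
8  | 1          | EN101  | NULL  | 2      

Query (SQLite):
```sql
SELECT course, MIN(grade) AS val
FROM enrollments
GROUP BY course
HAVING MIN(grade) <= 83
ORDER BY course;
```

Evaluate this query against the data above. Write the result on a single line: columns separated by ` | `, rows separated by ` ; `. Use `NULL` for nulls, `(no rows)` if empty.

CS101 | 79 ; EN101 | 62 ; MA110 | 83

Partition enrollments by course; compute MIN(grade) within each group.
HAVING: keep groups where MIN(grade) <= 83.
  AR120: ids {3} → MIN(grade)=86
  CS101: ids {2, 6} → MIN(grade)=79
  EN101: ids {1, 5, 8} → MIN(grade)=62
  MA110: ids {4, 7} → MIN(grade)=83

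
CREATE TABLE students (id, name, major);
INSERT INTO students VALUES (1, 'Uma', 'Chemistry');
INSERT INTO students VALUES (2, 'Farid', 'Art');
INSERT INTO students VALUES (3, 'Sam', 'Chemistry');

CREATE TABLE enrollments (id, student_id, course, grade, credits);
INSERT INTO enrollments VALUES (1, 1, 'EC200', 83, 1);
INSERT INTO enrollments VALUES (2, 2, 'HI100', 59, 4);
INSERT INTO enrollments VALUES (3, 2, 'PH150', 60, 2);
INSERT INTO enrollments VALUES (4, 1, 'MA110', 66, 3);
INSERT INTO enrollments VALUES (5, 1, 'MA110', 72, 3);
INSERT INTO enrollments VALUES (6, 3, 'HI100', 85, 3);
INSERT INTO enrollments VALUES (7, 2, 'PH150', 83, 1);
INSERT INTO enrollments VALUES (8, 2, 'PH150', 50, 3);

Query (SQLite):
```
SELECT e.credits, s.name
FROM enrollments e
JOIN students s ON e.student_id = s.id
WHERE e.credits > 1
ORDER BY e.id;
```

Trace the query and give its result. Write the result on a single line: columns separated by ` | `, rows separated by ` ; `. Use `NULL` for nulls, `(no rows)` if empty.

Each enrollments row matches the students row where student_id = students.id.
Then keep rows with e.credits > 1.

4 | Farid ; 2 | Farid ; 3 | Uma ; 3 | Uma ; 3 | Sam ; 3 | Farid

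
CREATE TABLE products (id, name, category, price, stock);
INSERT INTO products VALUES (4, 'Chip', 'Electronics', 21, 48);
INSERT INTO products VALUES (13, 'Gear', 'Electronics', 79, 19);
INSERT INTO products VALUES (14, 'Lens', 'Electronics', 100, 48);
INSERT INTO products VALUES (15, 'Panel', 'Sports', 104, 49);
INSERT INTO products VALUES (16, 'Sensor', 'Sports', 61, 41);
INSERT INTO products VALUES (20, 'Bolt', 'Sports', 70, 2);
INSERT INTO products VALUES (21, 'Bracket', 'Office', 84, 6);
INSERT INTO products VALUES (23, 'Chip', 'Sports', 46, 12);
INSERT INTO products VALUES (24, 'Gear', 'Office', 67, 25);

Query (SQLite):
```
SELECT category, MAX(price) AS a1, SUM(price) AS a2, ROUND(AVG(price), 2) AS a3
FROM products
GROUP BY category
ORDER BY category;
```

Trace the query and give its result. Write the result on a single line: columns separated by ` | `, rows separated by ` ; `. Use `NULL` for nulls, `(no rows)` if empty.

Electronics | 100 | 200 | 66.67 ; Office | 84 | 151 | 75.5 ; Sports | 104 | 281 | 70.25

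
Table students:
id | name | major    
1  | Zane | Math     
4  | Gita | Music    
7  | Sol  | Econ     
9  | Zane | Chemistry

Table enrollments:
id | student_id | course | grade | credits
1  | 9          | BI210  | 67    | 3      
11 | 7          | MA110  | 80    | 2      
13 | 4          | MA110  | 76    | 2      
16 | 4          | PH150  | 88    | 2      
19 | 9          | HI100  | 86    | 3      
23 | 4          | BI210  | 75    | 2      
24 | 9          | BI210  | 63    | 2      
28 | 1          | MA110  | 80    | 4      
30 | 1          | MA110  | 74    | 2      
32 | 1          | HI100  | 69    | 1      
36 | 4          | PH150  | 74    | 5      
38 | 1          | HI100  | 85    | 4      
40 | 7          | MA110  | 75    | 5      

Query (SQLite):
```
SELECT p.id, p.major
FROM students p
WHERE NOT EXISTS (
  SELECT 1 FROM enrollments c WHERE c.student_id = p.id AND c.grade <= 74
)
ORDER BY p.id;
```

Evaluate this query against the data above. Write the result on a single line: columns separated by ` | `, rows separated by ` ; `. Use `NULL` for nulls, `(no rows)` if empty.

7 | Econ

For each students row, check whether any enrollments with matching student_id has grade <= 74.
Keep rows where that is false.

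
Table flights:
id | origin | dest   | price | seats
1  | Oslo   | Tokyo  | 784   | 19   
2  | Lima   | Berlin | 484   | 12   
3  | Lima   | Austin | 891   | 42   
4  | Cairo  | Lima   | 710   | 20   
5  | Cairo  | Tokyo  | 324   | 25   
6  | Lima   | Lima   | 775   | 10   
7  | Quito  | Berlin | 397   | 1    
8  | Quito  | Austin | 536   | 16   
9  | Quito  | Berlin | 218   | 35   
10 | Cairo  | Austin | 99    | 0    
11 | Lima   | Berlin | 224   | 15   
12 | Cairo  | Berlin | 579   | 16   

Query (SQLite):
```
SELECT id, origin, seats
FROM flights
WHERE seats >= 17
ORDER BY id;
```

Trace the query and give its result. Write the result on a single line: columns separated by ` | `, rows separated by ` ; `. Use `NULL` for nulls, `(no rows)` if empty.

seats >= 17: ids {1, 3, 4, 5, 9}

1 | Oslo | 19 ; 3 | Lima | 42 ; 4 | Cairo | 20 ; 5 | Cairo | 25 ; 9 | Quito | 35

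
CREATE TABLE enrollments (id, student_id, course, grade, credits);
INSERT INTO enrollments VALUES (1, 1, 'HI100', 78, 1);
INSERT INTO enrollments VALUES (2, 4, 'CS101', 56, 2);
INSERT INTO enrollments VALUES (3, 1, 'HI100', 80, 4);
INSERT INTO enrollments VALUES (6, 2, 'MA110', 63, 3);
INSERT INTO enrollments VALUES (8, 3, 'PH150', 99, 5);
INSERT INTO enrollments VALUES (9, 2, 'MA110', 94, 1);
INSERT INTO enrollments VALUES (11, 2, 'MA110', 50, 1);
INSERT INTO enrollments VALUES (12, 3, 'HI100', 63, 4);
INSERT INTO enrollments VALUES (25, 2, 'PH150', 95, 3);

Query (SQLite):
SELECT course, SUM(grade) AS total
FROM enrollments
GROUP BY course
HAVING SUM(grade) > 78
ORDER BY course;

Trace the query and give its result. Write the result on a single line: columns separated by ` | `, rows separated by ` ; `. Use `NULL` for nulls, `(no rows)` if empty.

HI100 | 221 ; MA110 | 207 ; PH150 | 194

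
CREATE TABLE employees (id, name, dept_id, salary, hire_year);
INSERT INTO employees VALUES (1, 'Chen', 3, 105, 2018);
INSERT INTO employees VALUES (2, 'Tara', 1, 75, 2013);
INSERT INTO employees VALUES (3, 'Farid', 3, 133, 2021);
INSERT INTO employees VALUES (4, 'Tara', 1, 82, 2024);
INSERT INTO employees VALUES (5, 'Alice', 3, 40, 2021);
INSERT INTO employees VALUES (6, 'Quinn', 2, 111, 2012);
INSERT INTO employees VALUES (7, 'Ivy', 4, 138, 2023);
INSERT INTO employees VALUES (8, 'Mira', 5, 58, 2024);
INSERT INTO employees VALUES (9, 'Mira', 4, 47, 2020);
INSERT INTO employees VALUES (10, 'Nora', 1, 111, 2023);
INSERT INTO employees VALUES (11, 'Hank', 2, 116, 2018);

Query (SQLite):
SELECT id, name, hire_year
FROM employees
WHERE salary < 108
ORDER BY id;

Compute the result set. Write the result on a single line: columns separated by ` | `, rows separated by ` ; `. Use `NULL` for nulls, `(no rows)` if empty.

salary < 108: ids {1, 2, 4, 5, 8, 9}

1 | Chen | 2018 ; 2 | Tara | 2013 ; 4 | Tara | 2024 ; 5 | Alice | 2021 ; 8 | Mira | 2024 ; 9 | Mira | 2020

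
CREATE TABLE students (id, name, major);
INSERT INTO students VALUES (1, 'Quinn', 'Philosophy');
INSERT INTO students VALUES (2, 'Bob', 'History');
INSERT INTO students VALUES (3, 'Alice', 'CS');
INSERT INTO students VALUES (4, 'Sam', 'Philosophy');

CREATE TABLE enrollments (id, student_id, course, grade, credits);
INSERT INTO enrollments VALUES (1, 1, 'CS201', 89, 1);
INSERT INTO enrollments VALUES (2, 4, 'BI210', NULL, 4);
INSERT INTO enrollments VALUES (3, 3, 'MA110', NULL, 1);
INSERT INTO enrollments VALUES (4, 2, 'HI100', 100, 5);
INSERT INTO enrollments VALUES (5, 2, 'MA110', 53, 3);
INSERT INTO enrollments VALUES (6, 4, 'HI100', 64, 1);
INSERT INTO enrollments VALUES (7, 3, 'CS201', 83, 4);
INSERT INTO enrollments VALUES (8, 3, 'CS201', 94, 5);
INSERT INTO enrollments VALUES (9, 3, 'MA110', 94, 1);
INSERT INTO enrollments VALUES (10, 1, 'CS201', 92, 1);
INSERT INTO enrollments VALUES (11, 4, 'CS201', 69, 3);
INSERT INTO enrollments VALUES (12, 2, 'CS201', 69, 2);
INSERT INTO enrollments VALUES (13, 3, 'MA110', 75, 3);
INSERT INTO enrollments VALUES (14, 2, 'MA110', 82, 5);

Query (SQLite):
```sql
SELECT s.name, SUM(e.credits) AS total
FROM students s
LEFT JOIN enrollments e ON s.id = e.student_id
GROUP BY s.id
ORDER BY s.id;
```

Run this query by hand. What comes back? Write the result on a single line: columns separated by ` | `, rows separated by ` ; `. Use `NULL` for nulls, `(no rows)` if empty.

Quinn | 2 ; Bob | 15 ; Alice | 14 ; Sam | 8

LEFT JOIN keeps every students row; unmatched ones get NULL for enrollments columns.
Group by students.id and compute SUM(e.credits). SUM over an all-NULL group is NULL.
  1: ids {1, 10} → SUM(e.credits)=2
  2: ids {4, 5, 12, 14} → SUM(e.credits)=15
  3: ids {3, 7, 8, 9, 13} → SUM(e.credits)=14
  4: ids {2, 6, 11} → SUM(e.credits)=8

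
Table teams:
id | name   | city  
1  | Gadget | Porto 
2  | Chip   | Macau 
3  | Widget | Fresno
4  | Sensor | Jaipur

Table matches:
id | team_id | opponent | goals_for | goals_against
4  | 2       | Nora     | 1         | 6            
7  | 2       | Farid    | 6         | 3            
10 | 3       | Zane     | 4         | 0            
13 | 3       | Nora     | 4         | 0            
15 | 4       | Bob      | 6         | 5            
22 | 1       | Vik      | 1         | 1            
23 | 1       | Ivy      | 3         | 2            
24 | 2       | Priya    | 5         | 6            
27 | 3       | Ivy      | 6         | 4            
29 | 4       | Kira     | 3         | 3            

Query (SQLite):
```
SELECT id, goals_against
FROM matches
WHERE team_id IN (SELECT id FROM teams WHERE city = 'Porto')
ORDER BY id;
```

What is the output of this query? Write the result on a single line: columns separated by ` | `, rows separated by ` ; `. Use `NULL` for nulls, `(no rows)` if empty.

22 | 1 ; 23 | 2

Inner query: teams.id where city = 'Porto'.
Outer: keep matches rows whose team_id is in that set.
Inner query → {1}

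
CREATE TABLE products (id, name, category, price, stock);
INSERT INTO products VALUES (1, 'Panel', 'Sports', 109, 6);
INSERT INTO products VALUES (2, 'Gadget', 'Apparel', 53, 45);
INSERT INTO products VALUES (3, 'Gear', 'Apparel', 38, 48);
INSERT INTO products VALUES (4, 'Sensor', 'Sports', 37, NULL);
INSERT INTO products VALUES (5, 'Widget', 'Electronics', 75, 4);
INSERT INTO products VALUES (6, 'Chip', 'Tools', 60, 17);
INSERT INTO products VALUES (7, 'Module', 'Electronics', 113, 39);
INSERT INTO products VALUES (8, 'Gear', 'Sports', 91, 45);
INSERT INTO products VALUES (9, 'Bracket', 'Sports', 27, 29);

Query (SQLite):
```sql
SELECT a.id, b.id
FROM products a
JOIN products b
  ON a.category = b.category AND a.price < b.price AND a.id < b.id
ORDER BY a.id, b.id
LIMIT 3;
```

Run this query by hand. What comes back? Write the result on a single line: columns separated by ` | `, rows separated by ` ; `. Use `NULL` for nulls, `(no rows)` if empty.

Pairs (a,b) with same category, a.price < b.price, a.id < b.id.
category groups: Apparel:{2,3} Electronics:{5,7} Sports:{1,4,8,9} Tools:{6}
Ordered by (a.id, b.id); first 3.

4 | 8 ; 5 | 7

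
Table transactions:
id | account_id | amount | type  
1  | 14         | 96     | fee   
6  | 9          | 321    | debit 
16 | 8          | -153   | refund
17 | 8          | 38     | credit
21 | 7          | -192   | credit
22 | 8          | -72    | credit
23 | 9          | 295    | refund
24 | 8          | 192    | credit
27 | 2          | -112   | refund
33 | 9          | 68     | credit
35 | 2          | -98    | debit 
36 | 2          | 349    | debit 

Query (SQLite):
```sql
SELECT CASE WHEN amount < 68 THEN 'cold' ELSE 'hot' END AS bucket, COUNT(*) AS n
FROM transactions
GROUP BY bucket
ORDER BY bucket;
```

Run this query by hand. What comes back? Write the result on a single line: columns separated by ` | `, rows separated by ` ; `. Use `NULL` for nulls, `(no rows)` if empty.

cold | 6 ; hot | 6

Bucket rows by amount < 68 → 'cold' else 'hot'; count each bucket.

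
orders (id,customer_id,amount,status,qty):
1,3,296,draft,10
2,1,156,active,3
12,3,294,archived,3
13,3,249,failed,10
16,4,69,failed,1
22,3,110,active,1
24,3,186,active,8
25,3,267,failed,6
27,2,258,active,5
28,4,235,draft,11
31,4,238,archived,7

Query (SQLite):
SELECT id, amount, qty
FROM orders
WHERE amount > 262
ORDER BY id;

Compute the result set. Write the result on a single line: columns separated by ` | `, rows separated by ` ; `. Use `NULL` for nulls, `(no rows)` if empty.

1 | 296 | 10 ; 12 | 294 | 3 ; 25 | 267 | 6

amount > 262: ids {1, 12, 25}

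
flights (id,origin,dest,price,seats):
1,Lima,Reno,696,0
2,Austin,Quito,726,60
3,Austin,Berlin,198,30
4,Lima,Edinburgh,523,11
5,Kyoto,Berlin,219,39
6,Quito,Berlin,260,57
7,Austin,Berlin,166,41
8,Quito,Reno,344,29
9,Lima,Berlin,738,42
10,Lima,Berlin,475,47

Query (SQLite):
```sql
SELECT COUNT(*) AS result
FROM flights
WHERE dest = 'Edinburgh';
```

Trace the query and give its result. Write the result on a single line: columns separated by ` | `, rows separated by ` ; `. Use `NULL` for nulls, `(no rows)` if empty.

1

Rows where dest='Edinburgh' → seats values: [11].
COUNT(*) counts rows → 1.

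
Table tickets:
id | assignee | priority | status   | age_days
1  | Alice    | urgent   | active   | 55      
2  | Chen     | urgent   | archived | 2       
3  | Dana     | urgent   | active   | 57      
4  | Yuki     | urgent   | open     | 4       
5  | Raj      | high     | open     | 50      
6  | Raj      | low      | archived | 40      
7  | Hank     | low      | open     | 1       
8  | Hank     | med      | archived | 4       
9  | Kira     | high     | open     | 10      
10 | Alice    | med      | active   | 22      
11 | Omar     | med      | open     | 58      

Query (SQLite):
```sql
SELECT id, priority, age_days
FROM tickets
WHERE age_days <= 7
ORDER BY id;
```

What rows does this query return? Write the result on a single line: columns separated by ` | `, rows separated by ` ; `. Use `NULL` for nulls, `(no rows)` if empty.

age_days <= 7: ids {2, 4, 7, 8}

2 | urgent | 2 ; 4 | urgent | 4 ; 7 | low | 1 ; 8 | med | 4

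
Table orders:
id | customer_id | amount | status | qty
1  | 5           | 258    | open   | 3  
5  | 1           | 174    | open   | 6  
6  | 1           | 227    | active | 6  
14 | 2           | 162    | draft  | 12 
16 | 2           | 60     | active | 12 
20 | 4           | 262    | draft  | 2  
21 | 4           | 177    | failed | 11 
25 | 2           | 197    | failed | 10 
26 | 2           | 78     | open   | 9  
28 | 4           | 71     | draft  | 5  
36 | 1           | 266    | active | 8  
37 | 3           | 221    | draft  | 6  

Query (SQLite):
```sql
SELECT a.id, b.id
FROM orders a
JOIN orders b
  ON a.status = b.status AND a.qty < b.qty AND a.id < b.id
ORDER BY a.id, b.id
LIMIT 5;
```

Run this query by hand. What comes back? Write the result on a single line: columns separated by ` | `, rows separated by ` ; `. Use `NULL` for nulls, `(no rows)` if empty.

1 | 5 ; 1 | 26 ; 5 | 26 ; 6 | 16 ; 6 | 36

Pairs (a,b) with same status, a.qty < b.qty, a.id < b.id.
status groups: active:{6,16,36} draft:{14,20,28,37} failed:{21,25} open:{1,5,26}
Ordered by (a.id, b.id); first 5.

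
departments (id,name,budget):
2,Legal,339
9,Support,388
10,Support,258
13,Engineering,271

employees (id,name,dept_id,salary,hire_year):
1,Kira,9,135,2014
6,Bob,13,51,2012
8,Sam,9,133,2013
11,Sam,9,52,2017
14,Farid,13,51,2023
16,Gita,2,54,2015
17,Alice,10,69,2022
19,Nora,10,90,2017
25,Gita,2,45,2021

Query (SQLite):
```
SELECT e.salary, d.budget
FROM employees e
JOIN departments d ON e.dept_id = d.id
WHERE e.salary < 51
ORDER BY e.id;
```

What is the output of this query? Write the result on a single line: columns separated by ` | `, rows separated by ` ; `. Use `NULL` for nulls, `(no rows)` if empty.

Each employees row matches the departments row where dept_id = departments.id.
Then keep rows with e.salary < 51.

45 | 339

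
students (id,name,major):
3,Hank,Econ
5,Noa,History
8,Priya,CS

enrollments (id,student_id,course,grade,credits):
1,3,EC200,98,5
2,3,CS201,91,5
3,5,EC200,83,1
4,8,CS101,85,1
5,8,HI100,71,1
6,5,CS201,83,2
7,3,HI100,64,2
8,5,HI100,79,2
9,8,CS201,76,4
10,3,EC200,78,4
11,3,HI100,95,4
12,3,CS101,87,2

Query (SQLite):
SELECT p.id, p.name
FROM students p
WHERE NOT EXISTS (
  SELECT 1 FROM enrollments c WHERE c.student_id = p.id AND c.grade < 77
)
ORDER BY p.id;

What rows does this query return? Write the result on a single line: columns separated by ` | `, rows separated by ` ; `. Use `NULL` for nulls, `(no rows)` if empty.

5 | Noa

For each students row, check whether any enrollments with matching student_id has grade < 77.
Keep rows where that is false.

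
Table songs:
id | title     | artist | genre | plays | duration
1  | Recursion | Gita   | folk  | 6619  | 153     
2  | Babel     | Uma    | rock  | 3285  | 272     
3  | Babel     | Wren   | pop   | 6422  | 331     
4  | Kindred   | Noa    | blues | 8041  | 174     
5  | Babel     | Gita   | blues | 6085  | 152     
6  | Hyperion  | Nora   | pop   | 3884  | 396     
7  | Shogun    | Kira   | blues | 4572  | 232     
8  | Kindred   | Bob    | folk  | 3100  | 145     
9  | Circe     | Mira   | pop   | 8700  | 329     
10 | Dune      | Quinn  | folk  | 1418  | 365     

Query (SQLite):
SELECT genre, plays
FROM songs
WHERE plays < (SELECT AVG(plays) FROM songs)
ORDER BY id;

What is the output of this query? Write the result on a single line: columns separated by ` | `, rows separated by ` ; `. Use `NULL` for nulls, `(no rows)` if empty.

rock | 3285 ; pop | 3884 ; blues | 4572 ; folk | 3100 ; folk | 1418

Scalar subquery: AVG(plays) over all songs rows = 5212.6.
Keep rows where plays < that value.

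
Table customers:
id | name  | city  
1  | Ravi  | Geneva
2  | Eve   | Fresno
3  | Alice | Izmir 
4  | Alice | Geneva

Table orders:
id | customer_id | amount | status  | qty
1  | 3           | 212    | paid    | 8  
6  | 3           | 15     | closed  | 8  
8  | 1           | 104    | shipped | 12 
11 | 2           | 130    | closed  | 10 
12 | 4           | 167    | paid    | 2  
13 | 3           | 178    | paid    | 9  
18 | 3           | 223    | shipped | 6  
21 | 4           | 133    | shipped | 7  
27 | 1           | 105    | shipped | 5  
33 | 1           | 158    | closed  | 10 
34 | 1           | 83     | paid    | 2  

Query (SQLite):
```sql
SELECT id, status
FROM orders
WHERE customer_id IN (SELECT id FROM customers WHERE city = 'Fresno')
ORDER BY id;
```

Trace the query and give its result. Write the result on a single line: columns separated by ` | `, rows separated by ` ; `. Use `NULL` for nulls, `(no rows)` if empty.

11 | closed

Inner query: customers.id where city = 'Fresno'.
Outer: keep orders rows whose customer_id is in that set.
Inner query → {2}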